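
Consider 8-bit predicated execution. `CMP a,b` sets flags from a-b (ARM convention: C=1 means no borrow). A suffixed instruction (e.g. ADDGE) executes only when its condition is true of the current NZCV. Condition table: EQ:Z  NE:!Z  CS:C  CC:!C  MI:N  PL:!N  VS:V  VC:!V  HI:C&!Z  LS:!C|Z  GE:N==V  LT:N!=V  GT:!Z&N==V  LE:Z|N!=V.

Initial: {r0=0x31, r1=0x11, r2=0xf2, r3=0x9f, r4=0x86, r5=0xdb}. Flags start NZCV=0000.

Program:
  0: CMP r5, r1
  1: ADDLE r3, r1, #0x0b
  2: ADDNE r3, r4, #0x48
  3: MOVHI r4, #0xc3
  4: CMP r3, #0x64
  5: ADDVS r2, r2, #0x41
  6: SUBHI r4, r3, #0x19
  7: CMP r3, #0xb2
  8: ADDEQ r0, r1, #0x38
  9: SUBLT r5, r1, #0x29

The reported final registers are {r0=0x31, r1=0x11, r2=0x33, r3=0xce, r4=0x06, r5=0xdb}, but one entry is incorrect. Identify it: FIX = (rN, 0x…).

FIX = (r4, 0xb5)

0: ✓ CMP  NZCV=1010
1: ✓ ADDLE  r3←0x1c
2: ✓ ADDNE  r3←0xce
3: ✓ MOVHI  r4←0xc3
4: ✓ CMP  NZCV=0011
5: ✓ ADDVS  r2←0x33
6: ✓ SUBHI  r4←0xb5
7: ✓ CMP  NZCV=0010
8: · ADDEQ
9: · SUBLT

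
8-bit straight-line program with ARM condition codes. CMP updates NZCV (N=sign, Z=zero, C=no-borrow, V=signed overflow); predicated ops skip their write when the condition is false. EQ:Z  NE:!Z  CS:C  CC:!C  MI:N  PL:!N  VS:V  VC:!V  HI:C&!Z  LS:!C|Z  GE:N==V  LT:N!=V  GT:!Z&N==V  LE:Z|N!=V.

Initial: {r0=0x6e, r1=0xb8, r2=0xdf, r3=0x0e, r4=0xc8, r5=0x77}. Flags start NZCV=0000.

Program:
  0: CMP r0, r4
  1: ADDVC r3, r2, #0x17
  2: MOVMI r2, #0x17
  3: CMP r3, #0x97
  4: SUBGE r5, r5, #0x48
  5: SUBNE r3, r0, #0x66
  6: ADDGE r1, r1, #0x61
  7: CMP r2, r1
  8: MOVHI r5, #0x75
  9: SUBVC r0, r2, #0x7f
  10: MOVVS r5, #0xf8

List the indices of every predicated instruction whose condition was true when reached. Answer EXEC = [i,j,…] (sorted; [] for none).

EXEC = [2,4,5,6,9]

[0] flags=1001 → (cmp)
[1] flags=1001 VC?F → skip
[2] flags=1001 MI?T → r2=0x17
[3] flags=0000 → (cmp)
[4] flags=0000 GE?T → r5=0x2f
[5] flags=0000 NE?T → r3=0x08
[6] flags=0000 GE?T → r1=0x19
[7] flags=1000 → (cmp)
[8] flags=1000 HI?F → skip
[9] flags=1000 VC?T → r0=0x98
[10] flags=1000 VS?F → skip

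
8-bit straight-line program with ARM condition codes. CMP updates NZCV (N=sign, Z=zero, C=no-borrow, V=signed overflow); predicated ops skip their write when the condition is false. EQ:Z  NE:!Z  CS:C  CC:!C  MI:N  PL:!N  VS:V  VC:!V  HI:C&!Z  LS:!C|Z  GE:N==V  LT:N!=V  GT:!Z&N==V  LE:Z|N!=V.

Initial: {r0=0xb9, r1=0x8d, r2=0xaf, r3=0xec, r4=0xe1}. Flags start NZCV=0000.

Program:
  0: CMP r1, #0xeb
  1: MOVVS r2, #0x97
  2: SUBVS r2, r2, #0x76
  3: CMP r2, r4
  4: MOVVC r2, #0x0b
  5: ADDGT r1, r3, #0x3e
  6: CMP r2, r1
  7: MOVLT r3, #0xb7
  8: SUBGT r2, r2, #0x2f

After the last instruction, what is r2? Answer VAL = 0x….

0: ✓ CMP  NZCV=1000
1: · MOVVS
2: · SUBVS
3: ✓ CMP  NZCV=1000
4: ✓ MOVVC  r2←0x0b
5: · ADDGT
6: ✓ CMP  NZCV=0000
7: · MOVLT
8: ✓ SUBGT  r2←0xdc

VAL = 0xdc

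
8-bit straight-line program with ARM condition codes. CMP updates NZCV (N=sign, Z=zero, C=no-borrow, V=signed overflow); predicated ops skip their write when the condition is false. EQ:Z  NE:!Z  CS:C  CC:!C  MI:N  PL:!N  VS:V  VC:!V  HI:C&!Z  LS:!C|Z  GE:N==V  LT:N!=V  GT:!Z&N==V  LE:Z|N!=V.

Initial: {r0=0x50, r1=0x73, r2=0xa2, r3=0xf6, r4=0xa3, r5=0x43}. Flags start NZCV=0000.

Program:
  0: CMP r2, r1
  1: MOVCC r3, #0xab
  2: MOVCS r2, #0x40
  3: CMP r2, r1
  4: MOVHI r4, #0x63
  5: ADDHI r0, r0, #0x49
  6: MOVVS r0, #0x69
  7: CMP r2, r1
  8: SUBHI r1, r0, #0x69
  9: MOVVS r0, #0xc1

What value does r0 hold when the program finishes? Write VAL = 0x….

VAL = 0x50

[0] flags=0011 → (cmp)
[1] flags=0011 CC?F → skip
[2] flags=0011 CS?T → r2=0x40
[3] flags=1000 → (cmp)
[4] flags=1000 HI?F → skip
[5] flags=1000 HI?F → skip
[6] flags=1000 VS?F → skip
[7] flags=1000 → (cmp)
[8] flags=1000 HI?F → skip
[9] flags=1000 VS?F → skip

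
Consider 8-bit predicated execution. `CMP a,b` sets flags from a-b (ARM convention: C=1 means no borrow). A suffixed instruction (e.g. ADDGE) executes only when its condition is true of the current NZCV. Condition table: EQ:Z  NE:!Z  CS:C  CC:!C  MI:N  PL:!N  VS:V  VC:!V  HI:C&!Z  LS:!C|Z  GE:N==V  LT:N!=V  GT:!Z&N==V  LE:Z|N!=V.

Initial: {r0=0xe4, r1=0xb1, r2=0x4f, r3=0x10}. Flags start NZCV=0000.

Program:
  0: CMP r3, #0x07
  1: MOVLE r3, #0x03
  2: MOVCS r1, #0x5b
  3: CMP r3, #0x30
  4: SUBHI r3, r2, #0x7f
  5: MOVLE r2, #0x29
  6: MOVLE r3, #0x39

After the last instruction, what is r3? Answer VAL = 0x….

0: ✓ CMP  NZCV=0010
1: · MOVLE
2: ✓ MOVCS  r1←0x5b
3: ✓ CMP  NZCV=1000
4: · SUBHI
5: ✓ MOVLE  r2←0x29
6: ✓ MOVLE  r3←0x39

VAL = 0x39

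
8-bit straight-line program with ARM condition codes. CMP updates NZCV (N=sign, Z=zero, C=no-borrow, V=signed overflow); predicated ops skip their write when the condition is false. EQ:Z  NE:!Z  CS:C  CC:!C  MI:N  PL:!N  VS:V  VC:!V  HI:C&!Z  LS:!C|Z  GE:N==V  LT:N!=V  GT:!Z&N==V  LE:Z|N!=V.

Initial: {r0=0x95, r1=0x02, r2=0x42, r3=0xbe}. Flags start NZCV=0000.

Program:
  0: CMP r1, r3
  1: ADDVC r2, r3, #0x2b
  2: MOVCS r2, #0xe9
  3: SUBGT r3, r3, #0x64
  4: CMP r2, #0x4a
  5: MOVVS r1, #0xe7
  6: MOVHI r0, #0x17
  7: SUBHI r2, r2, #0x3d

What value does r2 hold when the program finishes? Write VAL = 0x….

VAL = 0xac

0: ✓ CMP  NZCV=0000
1: ✓ ADDVC  r2←0xe9
2: · MOVCS
3: ✓ SUBGT  r3←0x5a
4: ✓ CMP  NZCV=1010
5: · MOVVS
6: ✓ MOVHI  r0←0x17
7: ✓ SUBHI  r2←0xac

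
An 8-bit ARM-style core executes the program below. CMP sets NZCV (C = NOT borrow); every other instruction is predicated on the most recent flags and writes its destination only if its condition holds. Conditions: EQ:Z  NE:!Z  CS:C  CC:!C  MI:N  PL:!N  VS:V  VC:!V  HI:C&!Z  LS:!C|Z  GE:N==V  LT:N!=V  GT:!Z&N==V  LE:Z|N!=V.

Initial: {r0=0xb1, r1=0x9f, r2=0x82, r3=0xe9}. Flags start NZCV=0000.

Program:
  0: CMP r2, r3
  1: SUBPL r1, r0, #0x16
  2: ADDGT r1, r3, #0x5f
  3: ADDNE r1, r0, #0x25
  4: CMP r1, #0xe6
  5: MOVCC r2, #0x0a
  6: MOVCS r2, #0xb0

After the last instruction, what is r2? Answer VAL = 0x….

[0] flags=1000 → (cmp)
[1] flags=1000 PL?F → skip
[2] flags=1000 GT?F → skip
[3] flags=1000 NE?T → r1=0xd6
[4] flags=1000 → (cmp)
[5] flags=1000 CC?T → r2=0x0a
[6] flags=1000 CS?F → skip

VAL = 0x0a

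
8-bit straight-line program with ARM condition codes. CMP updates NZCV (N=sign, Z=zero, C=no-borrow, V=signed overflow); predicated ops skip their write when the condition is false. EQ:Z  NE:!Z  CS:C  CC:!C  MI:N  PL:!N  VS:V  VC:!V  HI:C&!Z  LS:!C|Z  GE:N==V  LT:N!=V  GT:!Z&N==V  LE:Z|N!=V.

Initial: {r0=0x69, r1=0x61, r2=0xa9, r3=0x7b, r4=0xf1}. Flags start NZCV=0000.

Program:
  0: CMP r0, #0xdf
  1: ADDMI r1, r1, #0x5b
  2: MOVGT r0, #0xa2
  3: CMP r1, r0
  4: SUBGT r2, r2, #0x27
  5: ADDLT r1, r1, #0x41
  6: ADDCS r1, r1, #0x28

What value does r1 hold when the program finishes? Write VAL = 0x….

VAL = 0xe4

[0] flags=1001 → (cmp)
[1] flags=1001 MI?T → r1=0xbc
[2] flags=1001 GT?T → r0=0xa2
[3] flags=0010 → (cmp)
[4] flags=0010 GT?T → r2=0x82
[5] flags=0010 LT?F → skip
[6] flags=0010 CS?T → r1=0xe4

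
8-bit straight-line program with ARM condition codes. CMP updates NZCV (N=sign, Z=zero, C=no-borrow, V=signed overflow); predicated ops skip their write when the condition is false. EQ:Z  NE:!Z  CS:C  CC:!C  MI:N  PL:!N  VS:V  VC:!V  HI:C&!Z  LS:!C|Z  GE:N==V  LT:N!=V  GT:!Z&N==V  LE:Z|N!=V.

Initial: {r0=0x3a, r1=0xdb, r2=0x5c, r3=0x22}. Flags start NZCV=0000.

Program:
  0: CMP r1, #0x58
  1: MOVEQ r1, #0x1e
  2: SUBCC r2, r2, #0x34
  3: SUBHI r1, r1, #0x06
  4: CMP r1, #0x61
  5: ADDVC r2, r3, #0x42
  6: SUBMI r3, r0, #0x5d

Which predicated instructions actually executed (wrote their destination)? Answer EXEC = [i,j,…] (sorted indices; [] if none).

0: ✓ CMP  NZCV=1010
1: · MOVEQ
2: · SUBCC
3: ✓ SUBHI  r1←0xd5
4: ✓ CMP  NZCV=0011
5: · ADDVC
6: · SUBMI

EXEC = [3]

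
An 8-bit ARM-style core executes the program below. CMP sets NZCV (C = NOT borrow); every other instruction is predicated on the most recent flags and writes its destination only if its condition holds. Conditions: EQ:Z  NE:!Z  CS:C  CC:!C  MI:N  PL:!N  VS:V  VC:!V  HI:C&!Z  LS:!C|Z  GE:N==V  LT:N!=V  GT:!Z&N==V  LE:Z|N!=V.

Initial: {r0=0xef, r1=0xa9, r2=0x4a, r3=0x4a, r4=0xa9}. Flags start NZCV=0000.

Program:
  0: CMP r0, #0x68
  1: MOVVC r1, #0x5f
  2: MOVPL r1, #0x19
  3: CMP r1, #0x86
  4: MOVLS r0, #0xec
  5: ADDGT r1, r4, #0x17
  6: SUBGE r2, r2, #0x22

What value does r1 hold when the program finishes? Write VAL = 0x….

0: ✓ CMP  NZCV=1010
1: ✓ MOVVC  r1←0x5f
2: · MOVPL
3: ✓ CMP  NZCV=1001
4: ✓ MOVLS  r0←0xec
5: ✓ ADDGT  r1←0xc0
6: ✓ SUBGE  r2←0x28

VAL = 0xc0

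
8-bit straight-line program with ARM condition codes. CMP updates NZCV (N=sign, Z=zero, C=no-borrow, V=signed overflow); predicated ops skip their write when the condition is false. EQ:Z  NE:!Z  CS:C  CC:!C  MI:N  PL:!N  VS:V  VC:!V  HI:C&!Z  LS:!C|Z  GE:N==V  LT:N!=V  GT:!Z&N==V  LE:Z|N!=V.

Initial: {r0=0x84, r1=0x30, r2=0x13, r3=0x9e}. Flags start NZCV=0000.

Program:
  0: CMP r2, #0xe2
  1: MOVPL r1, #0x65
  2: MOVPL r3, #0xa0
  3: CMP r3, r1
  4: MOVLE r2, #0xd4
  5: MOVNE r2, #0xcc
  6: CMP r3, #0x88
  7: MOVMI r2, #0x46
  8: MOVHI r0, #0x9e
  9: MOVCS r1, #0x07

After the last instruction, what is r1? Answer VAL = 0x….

0: ✓ CMP  NZCV=0000
1: ✓ MOVPL  r1←0x65
2: ✓ MOVPL  r3←0xa0
3: ✓ CMP  NZCV=0011
4: ✓ MOVLE  r2←0xd4
5: ✓ MOVNE  r2←0xcc
6: ✓ CMP  NZCV=0010
7: · MOVMI
8: ✓ MOVHI  r0←0x9e
9: ✓ MOVCS  r1←0x07

VAL = 0x07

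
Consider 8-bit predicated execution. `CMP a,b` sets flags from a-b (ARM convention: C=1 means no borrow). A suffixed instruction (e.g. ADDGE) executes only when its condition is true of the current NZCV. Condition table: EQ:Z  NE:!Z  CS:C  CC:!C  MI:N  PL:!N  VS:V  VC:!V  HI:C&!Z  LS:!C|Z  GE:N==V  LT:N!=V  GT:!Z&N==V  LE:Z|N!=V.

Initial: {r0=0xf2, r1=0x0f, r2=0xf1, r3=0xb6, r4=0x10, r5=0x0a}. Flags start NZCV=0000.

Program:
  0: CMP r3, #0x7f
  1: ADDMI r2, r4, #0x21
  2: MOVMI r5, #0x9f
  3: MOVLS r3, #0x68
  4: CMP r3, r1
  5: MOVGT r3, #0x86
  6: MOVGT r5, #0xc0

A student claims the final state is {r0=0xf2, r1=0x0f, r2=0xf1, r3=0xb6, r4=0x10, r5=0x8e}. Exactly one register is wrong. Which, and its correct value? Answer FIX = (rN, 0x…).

FIX = (r5, 0x0a)

0: ✓ CMP  NZCV=0011
1: · ADDMI
2: · MOVMI
3: · MOVLS
4: ✓ CMP  NZCV=1010
5: · MOVGT
6: · MOVGT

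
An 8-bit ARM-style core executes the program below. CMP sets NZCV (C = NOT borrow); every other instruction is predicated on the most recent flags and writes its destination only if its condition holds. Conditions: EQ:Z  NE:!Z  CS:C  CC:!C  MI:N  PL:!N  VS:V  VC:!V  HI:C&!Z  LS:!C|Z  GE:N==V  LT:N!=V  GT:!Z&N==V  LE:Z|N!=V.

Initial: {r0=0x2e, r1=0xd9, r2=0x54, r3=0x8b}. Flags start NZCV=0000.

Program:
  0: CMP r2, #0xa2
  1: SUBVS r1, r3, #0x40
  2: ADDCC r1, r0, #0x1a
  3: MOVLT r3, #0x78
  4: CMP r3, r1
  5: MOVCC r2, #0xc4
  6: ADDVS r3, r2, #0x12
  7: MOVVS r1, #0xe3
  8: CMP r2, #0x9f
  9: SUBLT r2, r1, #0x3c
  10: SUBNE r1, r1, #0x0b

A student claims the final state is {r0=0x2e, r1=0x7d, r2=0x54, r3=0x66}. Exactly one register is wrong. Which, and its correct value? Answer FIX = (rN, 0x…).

0: ✓ CMP  NZCV=1001
1: ✓ SUBVS  r1←0x4b
2: ✓ ADDCC  r1←0x48
3: · MOVLT
4: ✓ CMP  NZCV=0011
5: · MOVCC
6: ✓ ADDVS  r3←0x66
7: ✓ MOVVS  r1←0xe3
8: ✓ CMP  NZCV=1001
9: · SUBLT
10: ✓ SUBNE  r1←0xd8

FIX = (r1, 0xd8)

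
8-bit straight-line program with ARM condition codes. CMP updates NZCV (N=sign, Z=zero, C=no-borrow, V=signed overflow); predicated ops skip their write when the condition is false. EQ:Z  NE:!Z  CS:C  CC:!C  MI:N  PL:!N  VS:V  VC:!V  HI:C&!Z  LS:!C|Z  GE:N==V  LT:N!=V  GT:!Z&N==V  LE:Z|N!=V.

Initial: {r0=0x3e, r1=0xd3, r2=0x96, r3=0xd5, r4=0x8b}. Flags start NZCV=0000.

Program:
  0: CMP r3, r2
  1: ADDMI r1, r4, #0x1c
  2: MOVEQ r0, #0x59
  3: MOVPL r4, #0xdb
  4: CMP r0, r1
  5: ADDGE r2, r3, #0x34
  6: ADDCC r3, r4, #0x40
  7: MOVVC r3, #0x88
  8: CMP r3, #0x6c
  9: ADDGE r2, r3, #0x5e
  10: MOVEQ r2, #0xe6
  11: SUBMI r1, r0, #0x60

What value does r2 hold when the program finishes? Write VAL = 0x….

0: ✓ CMP  NZCV=0010
1: · ADDMI
2: · MOVEQ
3: ✓ MOVPL  r4←0xdb
4: ✓ CMP  NZCV=0000
5: ✓ ADDGE  r2←0x09
6: ✓ ADDCC  r3←0x1b
7: ✓ MOVVC  r3←0x88
8: ✓ CMP  NZCV=0011
9: · ADDGE
10: · MOVEQ
11: · SUBMI

VAL = 0x09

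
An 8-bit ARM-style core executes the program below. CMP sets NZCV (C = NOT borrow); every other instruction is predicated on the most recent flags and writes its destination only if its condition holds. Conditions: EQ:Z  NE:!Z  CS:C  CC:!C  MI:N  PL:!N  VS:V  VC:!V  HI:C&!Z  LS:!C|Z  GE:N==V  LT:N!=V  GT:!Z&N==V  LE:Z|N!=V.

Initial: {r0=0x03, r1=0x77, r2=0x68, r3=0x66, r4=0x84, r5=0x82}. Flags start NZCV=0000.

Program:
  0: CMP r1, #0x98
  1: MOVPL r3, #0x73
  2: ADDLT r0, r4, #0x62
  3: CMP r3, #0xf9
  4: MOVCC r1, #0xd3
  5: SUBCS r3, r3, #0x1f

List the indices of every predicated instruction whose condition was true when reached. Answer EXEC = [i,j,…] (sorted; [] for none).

EXEC = [4]

[0] flags=1001 → (cmp)
[1] flags=1001 PL?F → skip
[2] flags=1001 LT?F → skip
[3] flags=0000 → (cmp)
[4] flags=0000 CC?T → r1=0xd3
[5] flags=0000 CS?F → skip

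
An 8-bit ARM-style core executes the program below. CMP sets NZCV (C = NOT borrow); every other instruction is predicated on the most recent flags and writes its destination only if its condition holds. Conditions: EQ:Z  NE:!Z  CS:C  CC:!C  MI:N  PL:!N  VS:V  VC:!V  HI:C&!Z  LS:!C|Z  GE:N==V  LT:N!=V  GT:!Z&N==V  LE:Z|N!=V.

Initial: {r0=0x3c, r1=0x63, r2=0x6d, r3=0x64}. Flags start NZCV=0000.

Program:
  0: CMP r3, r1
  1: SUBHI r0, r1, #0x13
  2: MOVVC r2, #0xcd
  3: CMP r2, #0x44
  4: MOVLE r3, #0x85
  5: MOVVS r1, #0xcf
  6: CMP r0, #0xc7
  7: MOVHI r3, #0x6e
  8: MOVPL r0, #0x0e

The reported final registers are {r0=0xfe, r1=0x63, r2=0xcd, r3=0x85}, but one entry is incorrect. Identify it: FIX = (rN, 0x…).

FIX = (r0, 0x50)

0: ✓ CMP  NZCV=0010
1: ✓ SUBHI  r0←0x50
2: ✓ MOVVC  r2←0xcd
3: ✓ CMP  NZCV=1010
4: ✓ MOVLE  r3←0x85
5: · MOVVS
6: ✓ CMP  NZCV=1001
7: · MOVHI
8: · MOVPL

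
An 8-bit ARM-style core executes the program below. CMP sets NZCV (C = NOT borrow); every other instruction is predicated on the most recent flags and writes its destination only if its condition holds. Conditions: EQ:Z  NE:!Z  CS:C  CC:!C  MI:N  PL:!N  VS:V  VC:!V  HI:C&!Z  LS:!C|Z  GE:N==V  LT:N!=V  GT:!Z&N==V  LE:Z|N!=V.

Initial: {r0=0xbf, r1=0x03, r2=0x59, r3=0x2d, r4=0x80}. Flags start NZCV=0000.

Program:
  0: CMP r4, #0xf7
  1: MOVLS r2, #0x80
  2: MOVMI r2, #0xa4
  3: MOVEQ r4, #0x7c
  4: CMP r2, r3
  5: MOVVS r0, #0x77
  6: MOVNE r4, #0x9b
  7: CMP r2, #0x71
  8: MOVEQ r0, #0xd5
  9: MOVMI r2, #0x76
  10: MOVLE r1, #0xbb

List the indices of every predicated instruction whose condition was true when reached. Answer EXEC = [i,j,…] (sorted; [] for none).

[0] flags=1000 → (cmp)
[1] flags=1000 LS?T → r2=0x80
[2] flags=1000 MI?T → r2=0xa4
[3] flags=1000 EQ?F → skip
[4] flags=0011 → (cmp)
[5] flags=0011 VS?T → r0=0x77
[6] flags=0011 NE?T → r4=0x9b
[7] flags=0011 → (cmp)
[8] flags=0011 EQ?F → skip
[9] flags=0011 MI?F → skip
[10] flags=0011 LE?T → r1=0xbb

EXEC = [1,2,5,6,10]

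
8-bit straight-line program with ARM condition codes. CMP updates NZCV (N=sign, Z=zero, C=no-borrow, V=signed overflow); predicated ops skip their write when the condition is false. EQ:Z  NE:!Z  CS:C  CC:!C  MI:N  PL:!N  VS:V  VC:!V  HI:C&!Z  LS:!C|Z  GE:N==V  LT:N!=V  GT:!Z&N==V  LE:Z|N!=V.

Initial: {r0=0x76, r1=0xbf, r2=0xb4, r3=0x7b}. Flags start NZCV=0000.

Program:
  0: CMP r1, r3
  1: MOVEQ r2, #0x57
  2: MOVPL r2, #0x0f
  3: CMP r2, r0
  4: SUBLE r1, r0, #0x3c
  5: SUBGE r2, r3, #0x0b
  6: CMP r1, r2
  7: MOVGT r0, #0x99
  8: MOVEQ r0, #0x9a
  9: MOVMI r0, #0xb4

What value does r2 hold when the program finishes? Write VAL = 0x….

[0] flags=0011 → (cmp)
[1] flags=0011 EQ?F → skip
[2] flags=0011 PL?T → r2=0x0f
[3] flags=1000 → (cmp)
[4] flags=1000 LE?T → r1=0x3a
[5] flags=1000 GE?F → skip
[6] flags=0010 → (cmp)
[7] flags=0010 GT?T → r0=0x99
[8] flags=0010 EQ?F → skip
[9] flags=0010 MI?F → skip

VAL = 0x0f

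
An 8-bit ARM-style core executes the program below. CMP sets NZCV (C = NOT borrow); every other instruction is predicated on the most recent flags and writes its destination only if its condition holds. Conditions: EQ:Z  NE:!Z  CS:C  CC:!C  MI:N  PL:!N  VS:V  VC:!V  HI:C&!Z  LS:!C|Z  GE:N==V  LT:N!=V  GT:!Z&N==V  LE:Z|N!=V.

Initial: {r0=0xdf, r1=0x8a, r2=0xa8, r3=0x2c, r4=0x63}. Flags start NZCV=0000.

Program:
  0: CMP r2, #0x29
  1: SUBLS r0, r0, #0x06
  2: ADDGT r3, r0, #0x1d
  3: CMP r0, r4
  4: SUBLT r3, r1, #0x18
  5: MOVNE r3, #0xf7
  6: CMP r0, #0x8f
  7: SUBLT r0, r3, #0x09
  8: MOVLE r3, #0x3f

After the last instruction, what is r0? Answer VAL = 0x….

[0] flags=0011 → (cmp)
[1] flags=0011 LS?F → skip
[2] flags=0011 GT?F → skip
[3] flags=0011 → (cmp)
[4] flags=0011 LT?T → r3=0x72
[5] flags=0011 NE?T → r3=0xf7
[6] flags=0010 → (cmp)
[7] flags=0010 LT?F → skip
[8] flags=0010 LE?F → skip

VAL = 0xdf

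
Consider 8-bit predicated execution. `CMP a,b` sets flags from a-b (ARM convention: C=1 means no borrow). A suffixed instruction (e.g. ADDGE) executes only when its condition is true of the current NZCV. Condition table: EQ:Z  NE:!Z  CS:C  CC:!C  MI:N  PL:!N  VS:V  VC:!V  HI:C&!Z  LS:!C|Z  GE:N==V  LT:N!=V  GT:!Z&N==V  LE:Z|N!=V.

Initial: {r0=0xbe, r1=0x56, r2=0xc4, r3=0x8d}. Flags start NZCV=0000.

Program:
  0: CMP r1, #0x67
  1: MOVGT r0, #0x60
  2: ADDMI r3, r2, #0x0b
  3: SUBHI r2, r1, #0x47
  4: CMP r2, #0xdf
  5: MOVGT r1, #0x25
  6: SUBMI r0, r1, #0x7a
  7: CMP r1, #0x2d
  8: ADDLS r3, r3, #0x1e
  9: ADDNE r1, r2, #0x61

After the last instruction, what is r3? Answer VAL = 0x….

[0] flags=1000 → (cmp)
[1] flags=1000 GT?F → skip
[2] flags=1000 MI?T → r3=0xcf
[3] flags=1000 HI?F → skip
[4] flags=1000 → (cmp)
[5] flags=1000 GT?F → skip
[6] flags=1000 MI?T → r0=0xdc
[7] flags=0010 → (cmp)
[8] flags=0010 LS?F → skip
[9] flags=0010 NE?T → r1=0x25

VAL = 0xcf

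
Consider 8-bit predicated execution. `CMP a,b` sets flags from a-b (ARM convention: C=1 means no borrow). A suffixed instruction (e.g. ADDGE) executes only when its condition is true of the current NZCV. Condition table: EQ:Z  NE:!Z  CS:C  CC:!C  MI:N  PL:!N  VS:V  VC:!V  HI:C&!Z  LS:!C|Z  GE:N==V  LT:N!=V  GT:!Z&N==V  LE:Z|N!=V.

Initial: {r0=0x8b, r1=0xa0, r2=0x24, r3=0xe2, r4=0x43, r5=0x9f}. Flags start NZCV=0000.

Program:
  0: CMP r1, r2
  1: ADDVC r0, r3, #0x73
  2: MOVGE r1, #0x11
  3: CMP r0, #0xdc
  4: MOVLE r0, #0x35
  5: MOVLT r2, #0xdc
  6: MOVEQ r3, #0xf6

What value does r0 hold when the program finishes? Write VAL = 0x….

VAL = 0x35

0: ✓ CMP  NZCV=0011
1: · ADDVC
2: · MOVGE
3: ✓ CMP  NZCV=1000
4: ✓ MOVLE  r0←0x35
5: ✓ MOVLT  r2←0xdc
6: · MOVEQ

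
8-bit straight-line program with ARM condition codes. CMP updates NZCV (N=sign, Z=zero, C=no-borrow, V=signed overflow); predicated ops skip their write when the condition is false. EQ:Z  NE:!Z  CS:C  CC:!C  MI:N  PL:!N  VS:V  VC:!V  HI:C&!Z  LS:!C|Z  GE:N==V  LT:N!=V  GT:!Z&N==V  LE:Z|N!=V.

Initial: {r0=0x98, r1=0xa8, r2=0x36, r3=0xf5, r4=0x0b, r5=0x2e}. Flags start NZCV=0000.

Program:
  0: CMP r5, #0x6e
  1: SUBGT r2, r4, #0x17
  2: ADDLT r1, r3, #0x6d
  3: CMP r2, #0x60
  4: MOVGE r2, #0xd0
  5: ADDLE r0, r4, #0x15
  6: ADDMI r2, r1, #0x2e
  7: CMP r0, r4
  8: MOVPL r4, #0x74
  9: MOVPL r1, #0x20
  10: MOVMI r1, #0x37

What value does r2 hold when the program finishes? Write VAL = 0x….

VAL = 0x90

0: ✓ CMP  NZCV=1000
1: · SUBGT
2: ✓ ADDLT  r1←0x62
3: ✓ CMP  NZCV=1000
4: · MOVGE
5: ✓ ADDLE  r0←0x20
6: ✓ ADDMI  r2←0x90
7: ✓ CMP  NZCV=0010
8: ✓ MOVPL  r4←0x74
9: ✓ MOVPL  r1←0x20
10: · MOVMI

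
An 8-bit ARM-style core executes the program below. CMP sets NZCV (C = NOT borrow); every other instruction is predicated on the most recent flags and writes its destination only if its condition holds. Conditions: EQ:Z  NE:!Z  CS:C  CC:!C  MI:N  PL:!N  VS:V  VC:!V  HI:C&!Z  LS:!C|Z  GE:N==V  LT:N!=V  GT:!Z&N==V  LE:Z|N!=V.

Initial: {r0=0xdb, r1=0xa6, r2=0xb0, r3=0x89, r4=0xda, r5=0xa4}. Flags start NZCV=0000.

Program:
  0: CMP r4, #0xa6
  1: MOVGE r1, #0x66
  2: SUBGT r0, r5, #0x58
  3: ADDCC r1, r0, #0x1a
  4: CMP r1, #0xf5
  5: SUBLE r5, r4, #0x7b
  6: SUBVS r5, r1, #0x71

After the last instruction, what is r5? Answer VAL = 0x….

VAL = 0xa4

[0] flags=0010 → (cmp)
[1] flags=0010 GE?T → r1=0x66
[2] flags=0010 GT?T → r0=0x4c
[3] flags=0010 CC?F → skip
[4] flags=0000 → (cmp)
[5] flags=0000 LE?F → skip
[6] flags=0000 VS?F → skip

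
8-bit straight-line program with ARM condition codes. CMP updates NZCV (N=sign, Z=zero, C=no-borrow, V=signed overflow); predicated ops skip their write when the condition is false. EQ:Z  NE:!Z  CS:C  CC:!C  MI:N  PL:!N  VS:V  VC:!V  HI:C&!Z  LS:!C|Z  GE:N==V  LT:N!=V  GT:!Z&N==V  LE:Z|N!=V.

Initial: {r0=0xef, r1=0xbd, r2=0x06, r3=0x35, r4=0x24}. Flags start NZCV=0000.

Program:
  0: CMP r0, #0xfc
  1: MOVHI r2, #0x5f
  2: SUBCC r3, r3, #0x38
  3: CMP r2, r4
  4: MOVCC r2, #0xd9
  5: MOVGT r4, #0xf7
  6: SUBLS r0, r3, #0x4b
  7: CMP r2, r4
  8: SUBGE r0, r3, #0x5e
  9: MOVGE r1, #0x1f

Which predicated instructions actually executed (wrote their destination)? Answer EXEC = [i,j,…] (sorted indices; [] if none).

EXEC = [2,4,6]

0: ✓ CMP  NZCV=1000
1: · MOVHI
2: ✓ SUBCC  r3←0xfd
3: ✓ CMP  NZCV=1000
4: ✓ MOVCC  r2←0xd9
5: · MOVGT
6: ✓ SUBLS  r0←0xb2
7: ✓ CMP  NZCV=1010
8: · SUBGE
9: · MOVGE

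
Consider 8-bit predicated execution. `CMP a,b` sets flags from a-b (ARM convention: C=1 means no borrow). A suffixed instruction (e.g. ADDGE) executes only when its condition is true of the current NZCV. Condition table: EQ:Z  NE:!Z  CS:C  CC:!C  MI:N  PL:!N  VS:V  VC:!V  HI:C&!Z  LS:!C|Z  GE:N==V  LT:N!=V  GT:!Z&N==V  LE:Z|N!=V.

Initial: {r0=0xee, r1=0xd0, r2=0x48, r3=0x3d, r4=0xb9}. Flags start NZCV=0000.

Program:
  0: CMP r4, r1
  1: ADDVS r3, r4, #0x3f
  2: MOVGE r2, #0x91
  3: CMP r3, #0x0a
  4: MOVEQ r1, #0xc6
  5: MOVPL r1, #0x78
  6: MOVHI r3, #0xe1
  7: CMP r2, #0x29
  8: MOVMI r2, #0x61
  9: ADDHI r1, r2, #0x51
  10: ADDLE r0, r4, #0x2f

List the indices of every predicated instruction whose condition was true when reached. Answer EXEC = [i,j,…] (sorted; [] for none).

EXEC = [5,6,9]

[0] flags=1000 → (cmp)
[1] flags=1000 VS?F → skip
[2] flags=1000 GE?F → skip
[3] flags=0010 → (cmp)
[4] flags=0010 EQ?F → skip
[5] flags=0010 PL?T → r1=0x78
[6] flags=0010 HI?T → r3=0xe1
[7] flags=0010 → (cmp)
[8] flags=0010 MI?F → skip
[9] flags=0010 HI?T → r1=0x99
[10] flags=0010 LE?F → skip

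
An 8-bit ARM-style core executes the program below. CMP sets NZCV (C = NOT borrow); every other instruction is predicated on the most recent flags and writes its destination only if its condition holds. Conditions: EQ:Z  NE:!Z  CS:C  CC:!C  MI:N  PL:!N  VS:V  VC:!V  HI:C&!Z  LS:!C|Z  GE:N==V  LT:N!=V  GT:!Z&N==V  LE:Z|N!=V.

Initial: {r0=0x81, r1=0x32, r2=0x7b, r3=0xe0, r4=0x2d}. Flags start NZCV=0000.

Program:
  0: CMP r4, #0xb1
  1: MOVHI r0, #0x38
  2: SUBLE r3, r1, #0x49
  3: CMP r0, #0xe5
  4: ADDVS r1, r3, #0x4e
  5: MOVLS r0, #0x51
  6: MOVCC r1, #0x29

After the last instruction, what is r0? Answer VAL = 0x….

VAL = 0x51

[0] flags=0000 → (cmp)
[1] flags=0000 HI?F → skip
[2] flags=0000 LE?F → skip
[3] flags=1000 → (cmp)
[4] flags=1000 VS?F → skip
[5] flags=1000 LS?T → r0=0x51
[6] flags=1000 CC?T → r1=0x29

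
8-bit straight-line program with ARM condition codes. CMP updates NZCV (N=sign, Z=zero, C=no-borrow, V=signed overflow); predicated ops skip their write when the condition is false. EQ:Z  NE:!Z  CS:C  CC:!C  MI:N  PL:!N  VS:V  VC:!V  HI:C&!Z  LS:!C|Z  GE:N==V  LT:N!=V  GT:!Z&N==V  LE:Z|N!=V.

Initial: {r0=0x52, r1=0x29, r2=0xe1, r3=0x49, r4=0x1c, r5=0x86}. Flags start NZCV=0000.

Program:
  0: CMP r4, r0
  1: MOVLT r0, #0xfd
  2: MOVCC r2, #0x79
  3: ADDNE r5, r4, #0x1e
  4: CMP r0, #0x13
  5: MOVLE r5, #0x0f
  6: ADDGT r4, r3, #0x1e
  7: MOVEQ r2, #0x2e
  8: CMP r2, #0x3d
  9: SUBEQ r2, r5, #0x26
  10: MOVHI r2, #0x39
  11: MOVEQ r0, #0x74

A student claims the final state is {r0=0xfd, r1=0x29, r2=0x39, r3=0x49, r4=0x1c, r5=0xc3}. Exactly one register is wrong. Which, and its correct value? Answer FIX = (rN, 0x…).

0: ✓ CMP  NZCV=1000
1: ✓ MOVLT  r0←0xfd
2: ✓ MOVCC  r2←0x79
3: ✓ ADDNE  r5←0x3a
4: ✓ CMP  NZCV=1010
5: ✓ MOVLE  r5←0x0f
6: · ADDGT
7: · MOVEQ
8: ✓ CMP  NZCV=0010
9: · SUBEQ
10: ✓ MOVHI  r2←0x39
11: · MOVEQ

FIX = (r5, 0x0f)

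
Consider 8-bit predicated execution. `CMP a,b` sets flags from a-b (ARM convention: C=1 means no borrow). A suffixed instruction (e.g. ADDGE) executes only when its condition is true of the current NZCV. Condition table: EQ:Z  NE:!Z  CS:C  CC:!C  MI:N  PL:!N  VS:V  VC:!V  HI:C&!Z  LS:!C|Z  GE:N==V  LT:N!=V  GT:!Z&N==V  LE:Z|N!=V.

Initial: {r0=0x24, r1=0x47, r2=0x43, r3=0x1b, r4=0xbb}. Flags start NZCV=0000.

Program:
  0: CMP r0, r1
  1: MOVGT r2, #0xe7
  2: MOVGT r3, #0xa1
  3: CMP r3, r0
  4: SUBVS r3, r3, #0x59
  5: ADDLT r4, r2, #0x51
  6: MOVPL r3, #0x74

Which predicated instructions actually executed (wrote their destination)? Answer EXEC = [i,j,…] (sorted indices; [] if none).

[0] flags=1000 → (cmp)
[1] flags=1000 GT?F → skip
[2] flags=1000 GT?F → skip
[3] flags=1000 → (cmp)
[4] flags=1000 VS?F → skip
[5] flags=1000 LT?T → r4=0x94
[6] flags=1000 PL?F → skip

EXEC = [5]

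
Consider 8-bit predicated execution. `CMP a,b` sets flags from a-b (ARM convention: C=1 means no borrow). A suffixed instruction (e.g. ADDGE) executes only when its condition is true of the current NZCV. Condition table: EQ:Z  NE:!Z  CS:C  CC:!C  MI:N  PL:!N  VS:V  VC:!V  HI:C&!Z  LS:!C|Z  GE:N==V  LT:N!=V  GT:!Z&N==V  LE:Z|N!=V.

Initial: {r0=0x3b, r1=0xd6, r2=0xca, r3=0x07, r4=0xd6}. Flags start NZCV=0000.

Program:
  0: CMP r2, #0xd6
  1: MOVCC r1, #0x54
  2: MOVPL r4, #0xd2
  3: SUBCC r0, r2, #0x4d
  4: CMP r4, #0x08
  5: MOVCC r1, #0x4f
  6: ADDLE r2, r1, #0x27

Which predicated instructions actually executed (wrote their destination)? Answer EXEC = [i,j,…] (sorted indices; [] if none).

EXEC = [1,3,6]

[0] flags=1000 → (cmp)
[1] flags=1000 CC?T → r1=0x54
[2] flags=1000 PL?F → skip
[3] flags=1000 CC?T → r0=0x7d
[4] flags=1010 → (cmp)
[5] flags=1010 CC?F → skip
[6] flags=1010 LE?T → r2=0x7b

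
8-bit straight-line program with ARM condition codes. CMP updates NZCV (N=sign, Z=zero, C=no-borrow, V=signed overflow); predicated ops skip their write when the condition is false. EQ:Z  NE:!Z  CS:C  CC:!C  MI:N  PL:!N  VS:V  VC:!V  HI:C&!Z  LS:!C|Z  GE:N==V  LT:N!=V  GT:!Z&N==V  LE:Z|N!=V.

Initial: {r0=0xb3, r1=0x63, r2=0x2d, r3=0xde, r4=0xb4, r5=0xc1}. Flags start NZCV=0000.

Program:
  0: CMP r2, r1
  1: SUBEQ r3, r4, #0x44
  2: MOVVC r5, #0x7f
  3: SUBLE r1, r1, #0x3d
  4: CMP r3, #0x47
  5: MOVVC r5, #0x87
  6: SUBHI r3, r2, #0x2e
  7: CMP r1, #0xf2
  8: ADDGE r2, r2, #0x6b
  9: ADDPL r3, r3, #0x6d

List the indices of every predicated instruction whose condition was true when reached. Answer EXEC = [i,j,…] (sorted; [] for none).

[0] flags=1000 → (cmp)
[1] flags=1000 EQ?F → skip
[2] flags=1000 VC?T → r5=0x7f
[3] flags=1000 LE?T → r1=0x26
[4] flags=1010 → (cmp)
[5] flags=1010 VC?T → r5=0x87
[6] flags=1010 HI?T → r3=0xff
[7] flags=0000 → (cmp)
[8] flags=0000 GE?T → r2=0x98
[9] flags=0000 PL?T → r3=0x6c

EXEC = [2,3,5,6,8,9]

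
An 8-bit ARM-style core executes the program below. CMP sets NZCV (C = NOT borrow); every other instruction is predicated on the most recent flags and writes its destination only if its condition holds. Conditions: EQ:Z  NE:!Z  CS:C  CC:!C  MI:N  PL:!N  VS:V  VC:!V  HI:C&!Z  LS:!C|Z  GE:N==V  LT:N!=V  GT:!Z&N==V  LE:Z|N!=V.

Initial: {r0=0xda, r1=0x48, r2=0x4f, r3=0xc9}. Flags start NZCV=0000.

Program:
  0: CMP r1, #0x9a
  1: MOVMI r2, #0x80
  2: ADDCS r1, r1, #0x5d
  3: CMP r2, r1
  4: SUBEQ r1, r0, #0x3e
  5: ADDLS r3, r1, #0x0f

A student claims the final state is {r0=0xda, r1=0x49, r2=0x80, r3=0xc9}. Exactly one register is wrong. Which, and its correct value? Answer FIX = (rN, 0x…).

0: ✓ CMP  NZCV=1001
1: ✓ MOVMI  r2←0x80
2: · ADDCS
3: ✓ CMP  NZCV=0011
4: · SUBEQ
5: · ADDLS

FIX = (r1, 0x48)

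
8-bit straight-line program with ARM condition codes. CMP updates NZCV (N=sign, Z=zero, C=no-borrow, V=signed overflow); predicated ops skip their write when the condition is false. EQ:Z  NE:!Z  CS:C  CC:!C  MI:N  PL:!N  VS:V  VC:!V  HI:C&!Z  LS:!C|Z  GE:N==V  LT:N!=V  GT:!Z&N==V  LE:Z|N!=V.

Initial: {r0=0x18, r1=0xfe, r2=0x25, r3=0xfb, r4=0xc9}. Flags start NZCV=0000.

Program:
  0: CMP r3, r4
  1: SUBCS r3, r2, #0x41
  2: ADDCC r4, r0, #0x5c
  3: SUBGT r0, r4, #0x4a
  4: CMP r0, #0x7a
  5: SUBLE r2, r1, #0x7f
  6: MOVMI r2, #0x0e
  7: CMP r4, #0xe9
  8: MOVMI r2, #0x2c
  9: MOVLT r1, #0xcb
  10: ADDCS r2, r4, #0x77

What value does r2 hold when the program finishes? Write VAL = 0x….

VAL = 0x2c

[0] flags=0010 → (cmp)
[1] flags=0010 CS?T → r3=0xe4
[2] flags=0010 CC?F → skip
[3] flags=0010 GT?T → r0=0x7f
[4] flags=0010 → (cmp)
[5] flags=0010 LE?F → skip
[6] flags=0010 MI?F → skip
[7] flags=1000 → (cmp)
[8] flags=1000 MI?T → r2=0x2c
[9] flags=1000 LT?T → r1=0xcb
[10] flags=1000 CS?F → skip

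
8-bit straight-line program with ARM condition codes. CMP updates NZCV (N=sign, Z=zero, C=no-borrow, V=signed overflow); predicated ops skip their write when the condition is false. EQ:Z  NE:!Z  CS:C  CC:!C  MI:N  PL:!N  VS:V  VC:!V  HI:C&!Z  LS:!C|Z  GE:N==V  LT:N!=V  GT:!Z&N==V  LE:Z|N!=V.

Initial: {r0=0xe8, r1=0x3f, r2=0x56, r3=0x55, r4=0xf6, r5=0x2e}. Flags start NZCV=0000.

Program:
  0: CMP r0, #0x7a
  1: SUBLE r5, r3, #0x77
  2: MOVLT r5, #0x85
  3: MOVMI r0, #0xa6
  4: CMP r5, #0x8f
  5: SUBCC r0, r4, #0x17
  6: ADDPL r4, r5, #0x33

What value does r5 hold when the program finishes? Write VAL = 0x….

VAL = 0x85

[0] flags=0011 → (cmp)
[1] flags=0011 LE?T → r5=0xde
[2] flags=0011 LT?T → r5=0x85
[3] flags=0011 MI?F → skip
[4] flags=1000 → (cmp)
[5] flags=1000 CC?T → r0=0xdf
[6] flags=1000 PL?F → skip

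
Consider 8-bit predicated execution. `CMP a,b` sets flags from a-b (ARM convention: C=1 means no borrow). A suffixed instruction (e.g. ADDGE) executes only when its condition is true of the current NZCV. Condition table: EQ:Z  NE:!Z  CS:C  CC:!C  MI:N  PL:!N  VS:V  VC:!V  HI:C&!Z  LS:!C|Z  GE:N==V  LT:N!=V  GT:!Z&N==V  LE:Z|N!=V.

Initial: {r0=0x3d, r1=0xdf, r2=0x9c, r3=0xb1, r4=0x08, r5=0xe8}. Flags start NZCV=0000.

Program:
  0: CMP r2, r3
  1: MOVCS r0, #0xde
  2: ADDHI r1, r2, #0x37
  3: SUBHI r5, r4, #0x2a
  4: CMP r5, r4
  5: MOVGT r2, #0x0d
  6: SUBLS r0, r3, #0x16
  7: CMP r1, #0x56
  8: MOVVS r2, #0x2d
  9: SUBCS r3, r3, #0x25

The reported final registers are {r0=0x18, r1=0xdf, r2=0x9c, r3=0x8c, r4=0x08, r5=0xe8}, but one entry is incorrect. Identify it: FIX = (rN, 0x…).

FIX = (r0, 0x3d)

[0] flags=1000 → (cmp)
[1] flags=1000 CS?F → skip
[2] flags=1000 HI?F → skip
[3] flags=1000 HI?F → skip
[4] flags=1010 → (cmp)
[5] flags=1010 GT?F → skip
[6] flags=1010 LS?F → skip
[7] flags=1010 → (cmp)
[8] flags=1010 VS?F → skip
[9] flags=1010 CS?T → r3=0x8c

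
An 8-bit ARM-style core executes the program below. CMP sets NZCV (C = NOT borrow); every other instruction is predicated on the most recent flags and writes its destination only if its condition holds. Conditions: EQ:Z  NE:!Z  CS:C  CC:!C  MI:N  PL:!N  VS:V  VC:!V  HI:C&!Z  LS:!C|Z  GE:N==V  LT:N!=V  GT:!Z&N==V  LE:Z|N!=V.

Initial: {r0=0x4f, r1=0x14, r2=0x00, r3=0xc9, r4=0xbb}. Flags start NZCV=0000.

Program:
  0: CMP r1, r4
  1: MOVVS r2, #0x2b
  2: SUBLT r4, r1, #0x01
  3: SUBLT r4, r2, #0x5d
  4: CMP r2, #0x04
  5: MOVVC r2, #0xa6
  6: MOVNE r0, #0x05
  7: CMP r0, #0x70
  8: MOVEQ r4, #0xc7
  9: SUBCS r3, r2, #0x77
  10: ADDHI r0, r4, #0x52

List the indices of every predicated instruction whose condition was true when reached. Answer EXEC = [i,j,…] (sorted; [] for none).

EXEC = [5,6]

0: ✓ CMP  NZCV=0000
1: · MOVVS
2: · SUBLT
3: · SUBLT
4: ✓ CMP  NZCV=1000
5: ✓ MOVVC  r2←0xa6
6: ✓ MOVNE  r0←0x05
7: ✓ CMP  NZCV=1000
8: · MOVEQ
9: · SUBCS
10: · ADDHI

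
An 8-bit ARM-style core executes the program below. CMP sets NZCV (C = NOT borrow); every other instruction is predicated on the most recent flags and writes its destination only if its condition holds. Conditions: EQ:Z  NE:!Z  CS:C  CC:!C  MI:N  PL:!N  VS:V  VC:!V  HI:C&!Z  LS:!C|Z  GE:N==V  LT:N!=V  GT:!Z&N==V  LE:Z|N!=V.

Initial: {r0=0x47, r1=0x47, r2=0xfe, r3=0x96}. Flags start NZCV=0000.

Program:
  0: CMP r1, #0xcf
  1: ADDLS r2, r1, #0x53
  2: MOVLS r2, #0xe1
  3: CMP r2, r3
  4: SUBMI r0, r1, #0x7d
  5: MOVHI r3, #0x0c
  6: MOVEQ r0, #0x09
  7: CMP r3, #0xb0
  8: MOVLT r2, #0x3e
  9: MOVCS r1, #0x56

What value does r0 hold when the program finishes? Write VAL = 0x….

[0] flags=0000 → (cmp)
[1] flags=0000 LS?T → r2=0x9a
[2] flags=0000 LS?T → r2=0xe1
[3] flags=0010 → (cmp)
[4] flags=0010 MI?F → skip
[5] flags=0010 HI?T → r3=0x0c
[6] flags=0010 EQ?F → skip
[7] flags=0000 → (cmp)
[8] flags=0000 LT?F → skip
[9] flags=0000 CS?F → skip

VAL = 0x47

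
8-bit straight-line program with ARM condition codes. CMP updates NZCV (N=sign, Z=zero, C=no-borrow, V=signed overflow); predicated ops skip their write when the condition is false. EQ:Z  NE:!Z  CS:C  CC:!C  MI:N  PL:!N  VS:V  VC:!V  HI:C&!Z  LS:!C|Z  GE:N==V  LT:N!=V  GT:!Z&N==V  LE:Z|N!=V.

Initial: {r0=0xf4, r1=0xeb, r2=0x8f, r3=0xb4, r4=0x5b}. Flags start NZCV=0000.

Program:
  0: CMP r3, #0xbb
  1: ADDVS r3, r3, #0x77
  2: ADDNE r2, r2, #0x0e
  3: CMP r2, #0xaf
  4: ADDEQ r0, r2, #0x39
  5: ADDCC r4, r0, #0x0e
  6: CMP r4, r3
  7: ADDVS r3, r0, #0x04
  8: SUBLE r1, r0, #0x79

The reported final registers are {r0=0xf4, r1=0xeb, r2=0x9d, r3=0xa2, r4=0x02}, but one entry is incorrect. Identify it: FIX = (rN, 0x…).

[0] flags=1000 → (cmp)
[1] flags=1000 VS?F → skip
[2] flags=1000 NE?T → r2=0x9d
[3] flags=1000 → (cmp)
[4] flags=1000 EQ?F → skip
[5] flags=1000 CC?T → r4=0x02
[6] flags=0000 → (cmp)
[7] flags=0000 VS?F → skip
[8] flags=0000 LE?F → skip

FIX = (r3, 0xb4)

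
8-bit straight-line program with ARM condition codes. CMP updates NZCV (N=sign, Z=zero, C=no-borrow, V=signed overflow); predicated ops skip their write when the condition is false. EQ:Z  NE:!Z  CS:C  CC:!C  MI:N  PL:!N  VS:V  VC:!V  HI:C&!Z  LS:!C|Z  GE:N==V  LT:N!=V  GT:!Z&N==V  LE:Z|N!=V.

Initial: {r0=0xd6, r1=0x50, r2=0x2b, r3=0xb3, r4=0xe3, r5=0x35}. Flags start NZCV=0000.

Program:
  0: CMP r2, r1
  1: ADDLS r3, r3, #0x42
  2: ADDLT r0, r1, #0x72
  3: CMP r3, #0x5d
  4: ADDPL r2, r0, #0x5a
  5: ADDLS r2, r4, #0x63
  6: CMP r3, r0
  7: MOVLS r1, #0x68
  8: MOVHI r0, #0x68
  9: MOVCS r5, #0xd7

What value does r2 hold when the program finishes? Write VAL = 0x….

[0] flags=1000 → (cmp)
[1] flags=1000 LS?T → r3=0xf5
[2] flags=1000 LT?T → r0=0xc2
[3] flags=1010 → (cmp)
[4] flags=1010 PL?F → skip
[5] flags=1010 LS?F → skip
[6] flags=0010 → (cmp)
[7] flags=0010 LS?F → skip
[8] flags=0010 HI?T → r0=0x68
[9] flags=0010 CS?T → r5=0xd7

VAL = 0x2b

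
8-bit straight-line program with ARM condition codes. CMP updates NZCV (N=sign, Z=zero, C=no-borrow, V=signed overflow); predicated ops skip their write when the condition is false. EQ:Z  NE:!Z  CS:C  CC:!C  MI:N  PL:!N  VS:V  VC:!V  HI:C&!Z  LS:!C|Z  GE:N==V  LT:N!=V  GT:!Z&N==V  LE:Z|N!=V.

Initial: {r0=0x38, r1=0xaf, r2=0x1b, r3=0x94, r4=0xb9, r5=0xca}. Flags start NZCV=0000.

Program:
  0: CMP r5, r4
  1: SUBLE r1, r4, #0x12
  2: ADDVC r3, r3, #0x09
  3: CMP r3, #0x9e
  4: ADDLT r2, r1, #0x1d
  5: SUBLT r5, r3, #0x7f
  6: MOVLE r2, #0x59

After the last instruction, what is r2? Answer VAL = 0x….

0: ✓ CMP  NZCV=0010
1: · SUBLE
2: ✓ ADDVC  r3←0x9d
3: ✓ CMP  NZCV=1000
4: ✓ ADDLT  r2←0xcc
5: ✓ SUBLT  r5←0x1e
6: ✓ MOVLE  r2←0x59

VAL = 0x59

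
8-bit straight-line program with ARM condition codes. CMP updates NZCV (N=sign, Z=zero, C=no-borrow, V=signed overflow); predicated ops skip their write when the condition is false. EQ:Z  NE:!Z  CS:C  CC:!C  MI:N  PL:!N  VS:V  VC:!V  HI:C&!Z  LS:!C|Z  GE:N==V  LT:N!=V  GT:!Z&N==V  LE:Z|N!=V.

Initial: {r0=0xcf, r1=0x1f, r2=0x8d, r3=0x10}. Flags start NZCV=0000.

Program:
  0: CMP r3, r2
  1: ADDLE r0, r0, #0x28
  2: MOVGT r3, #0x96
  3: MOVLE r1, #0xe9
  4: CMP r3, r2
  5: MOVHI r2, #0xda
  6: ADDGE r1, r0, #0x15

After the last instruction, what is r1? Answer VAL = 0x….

VAL = 0xe4

[0] flags=1001 → (cmp)
[1] flags=1001 LE?F → skip
[2] flags=1001 GT?T → r3=0x96
[3] flags=1001 LE?F → skip
[4] flags=0010 → (cmp)
[5] flags=0010 HI?T → r2=0xda
[6] flags=0010 GE?T → r1=0xe4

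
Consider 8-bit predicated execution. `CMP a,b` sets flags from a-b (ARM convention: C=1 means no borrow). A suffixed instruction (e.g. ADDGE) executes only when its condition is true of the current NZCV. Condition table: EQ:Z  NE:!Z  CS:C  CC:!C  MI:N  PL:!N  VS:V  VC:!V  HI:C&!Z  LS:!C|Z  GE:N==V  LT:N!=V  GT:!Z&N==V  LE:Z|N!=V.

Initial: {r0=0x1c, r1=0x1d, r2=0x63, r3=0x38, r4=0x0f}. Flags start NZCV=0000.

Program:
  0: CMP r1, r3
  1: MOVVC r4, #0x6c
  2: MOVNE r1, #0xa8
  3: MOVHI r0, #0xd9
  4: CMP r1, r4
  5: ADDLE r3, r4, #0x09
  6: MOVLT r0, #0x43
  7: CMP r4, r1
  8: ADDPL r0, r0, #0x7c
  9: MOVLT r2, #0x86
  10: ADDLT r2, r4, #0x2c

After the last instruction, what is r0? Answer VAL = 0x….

VAL = 0x43

[0] flags=1000 → (cmp)
[1] flags=1000 VC?T → r4=0x6c
[2] flags=1000 NE?T → r1=0xa8
[3] flags=1000 HI?F → skip
[4] flags=0011 → (cmp)
[5] flags=0011 LE?T → r3=0x75
[6] flags=0011 LT?T → r0=0x43
[7] flags=1001 → (cmp)
[8] flags=1001 PL?F → skip
[9] flags=1001 LT?F → skip
[10] flags=1001 LT?F → skip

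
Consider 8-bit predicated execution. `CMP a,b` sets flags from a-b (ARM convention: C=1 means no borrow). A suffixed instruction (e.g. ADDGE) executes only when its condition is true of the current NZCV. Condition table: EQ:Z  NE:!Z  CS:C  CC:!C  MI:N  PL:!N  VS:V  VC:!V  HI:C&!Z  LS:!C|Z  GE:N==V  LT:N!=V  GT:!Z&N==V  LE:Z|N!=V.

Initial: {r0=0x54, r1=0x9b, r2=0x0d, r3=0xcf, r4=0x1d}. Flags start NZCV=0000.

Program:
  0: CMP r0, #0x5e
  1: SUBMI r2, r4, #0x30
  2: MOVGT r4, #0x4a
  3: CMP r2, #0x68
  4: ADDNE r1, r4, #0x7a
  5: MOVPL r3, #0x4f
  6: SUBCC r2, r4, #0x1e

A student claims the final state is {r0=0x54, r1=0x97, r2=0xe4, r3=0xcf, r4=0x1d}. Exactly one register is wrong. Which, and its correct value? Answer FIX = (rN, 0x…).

FIX = (r2, 0xed)

[0] flags=1000 → (cmp)
[1] flags=1000 MI?T → r2=0xed
[2] flags=1000 GT?F → skip
[3] flags=1010 → (cmp)
[4] flags=1010 NE?T → r1=0x97
[5] flags=1010 PL?F → skip
[6] flags=1010 CC?F → skip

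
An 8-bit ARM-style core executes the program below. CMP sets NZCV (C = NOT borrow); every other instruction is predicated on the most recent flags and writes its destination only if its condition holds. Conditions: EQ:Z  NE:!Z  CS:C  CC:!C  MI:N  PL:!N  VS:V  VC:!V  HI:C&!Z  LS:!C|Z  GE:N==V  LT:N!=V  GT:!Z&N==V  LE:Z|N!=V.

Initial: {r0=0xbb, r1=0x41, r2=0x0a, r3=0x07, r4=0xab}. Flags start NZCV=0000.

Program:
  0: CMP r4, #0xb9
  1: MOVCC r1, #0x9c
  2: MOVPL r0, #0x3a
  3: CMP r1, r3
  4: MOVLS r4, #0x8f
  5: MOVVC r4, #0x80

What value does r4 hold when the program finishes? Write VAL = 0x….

VAL = 0x80

[0] flags=1000 → (cmp)
[1] flags=1000 CC?T → r1=0x9c
[2] flags=1000 PL?F → skip
[3] flags=1010 → (cmp)
[4] flags=1010 LS?F → skip
[5] flags=1010 VC?T → r4=0x80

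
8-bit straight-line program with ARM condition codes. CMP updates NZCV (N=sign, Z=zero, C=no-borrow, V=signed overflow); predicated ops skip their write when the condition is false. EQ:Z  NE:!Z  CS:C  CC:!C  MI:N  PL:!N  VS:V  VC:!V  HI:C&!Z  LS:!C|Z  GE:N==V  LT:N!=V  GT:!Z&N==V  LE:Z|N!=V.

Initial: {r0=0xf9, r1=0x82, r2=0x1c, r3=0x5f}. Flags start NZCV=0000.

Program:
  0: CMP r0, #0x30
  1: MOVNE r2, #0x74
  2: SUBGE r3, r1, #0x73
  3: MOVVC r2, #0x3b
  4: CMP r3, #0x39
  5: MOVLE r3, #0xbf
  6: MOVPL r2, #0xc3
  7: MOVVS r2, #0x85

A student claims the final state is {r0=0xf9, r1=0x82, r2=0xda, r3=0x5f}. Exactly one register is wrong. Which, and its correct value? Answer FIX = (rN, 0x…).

[0] flags=1010 → (cmp)
[1] flags=1010 NE?T → r2=0x74
[2] flags=1010 GE?F → skip
[3] flags=1010 VC?T → r2=0x3b
[4] flags=0010 → (cmp)
[5] flags=0010 LE?F → skip
[6] flags=0010 PL?T → r2=0xc3
[7] flags=0010 VS?F → skip

FIX = (r2, 0xc3)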